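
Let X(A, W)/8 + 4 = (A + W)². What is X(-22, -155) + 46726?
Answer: 297326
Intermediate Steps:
X(A, W) = -32 + 8*(A + W)²
X(-22, -155) + 46726 = (-32 + 8*(-22 - 155)²) + 46726 = (-32 + 8*(-177)²) + 46726 = (-32 + 8*31329) + 46726 = (-32 + 250632) + 46726 = 250600 + 46726 = 297326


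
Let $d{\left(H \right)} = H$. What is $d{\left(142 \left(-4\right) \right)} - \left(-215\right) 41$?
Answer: $8247$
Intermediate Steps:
$d{\left(142 \left(-4\right) \right)} - \left(-215\right) 41 = 142 \left(-4\right) - \left(-215\right) 41 = -568 - -8815 = -568 + 8815 = 8247$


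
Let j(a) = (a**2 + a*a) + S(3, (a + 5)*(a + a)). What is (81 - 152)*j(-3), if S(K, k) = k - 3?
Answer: -213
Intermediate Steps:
S(K, k) = -3 + k
j(a) = -3 + 2*a**2 + 2*a*(5 + a) (j(a) = (a**2 + a*a) + (-3 + (a + 5)*(a + a)) = (a**2 + a**2) + (-3 + (5 + a)*(2*a)) = 2*a**2 + (-3 + 2*a*(5 + a)) = -3 + 2*a**2 + 2*a*(5 + a))
(81 - 152)*j(-3) = (81 - 152)*(-3 + 4*(-3)**2 + 10*(-3)) = -71*(-3 + 4*9 - 30) = -71*(-3 + 36 - 30) = -71*3 = -213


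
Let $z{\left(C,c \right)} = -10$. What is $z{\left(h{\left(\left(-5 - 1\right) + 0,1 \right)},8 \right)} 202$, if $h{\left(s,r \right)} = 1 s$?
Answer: $-2020$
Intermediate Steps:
$h{\left(s,r \right)} = s$
$z{\left(h{\left(\left(-5 - 1\right) + 0,1 \right)},8 \right)} 202 = \left(-10\right) 202 = -2020$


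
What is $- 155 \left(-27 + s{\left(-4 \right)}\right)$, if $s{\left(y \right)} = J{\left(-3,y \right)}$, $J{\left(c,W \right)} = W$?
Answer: $4805$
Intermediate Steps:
$s{\left(y \right)} = y$
$- 155 \left(-27 + s{\left(-4 \right)}\right) = - 155 \left(-27 - 4\right) = \left(-155\right) \left(-31\right) = 4805$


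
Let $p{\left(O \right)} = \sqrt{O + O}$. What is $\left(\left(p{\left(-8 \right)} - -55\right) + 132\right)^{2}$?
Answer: $34953 + 1496 i \approx 34953.0 + 1496.0 i$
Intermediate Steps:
$p{\left(O \right)} = \sqrt{2} \sqrt{O}$ ($p{\left(O \right)} = \sqrt{2 O} = \sqrt{2} \sqrt{O}$)
$\left(\left(p{\left(-8 \right)} - -55\right) + 132\right)^{2} = \left(\left(\sqrt{2} \sqrt{-8} - -55\right) + 132\right)^{2} = \left(\left(\sqrt{2} \cdot 2 i \sqrt{2} + 55\right) + 132\right)^{2} = \left(\left(4 i + 55\right) + 132\right)^{2} = \left(\left(55 + 4 i\right) + 132\right)^{2} = \left(187 + 4 i\right)^{2}$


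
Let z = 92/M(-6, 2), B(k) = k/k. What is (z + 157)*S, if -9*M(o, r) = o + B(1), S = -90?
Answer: -29034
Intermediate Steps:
B(k) = 1
M(o, r) = -⅑ - o/9 (M(o, r) = -(o + 1)/9 = -(1 + o)/9 = -⅑ - o/9)
z = 828/5 (z = 92/(-⅑ - ⅑*(-6)) = 92/(-⅑ + ⅔) = 92/(5/9) = 92*(9/5) = 828/5 ≈ 165.60)
(z + 157)*S = (828/5 + 157)*(-90) = (1613/5)*(-90) = -29034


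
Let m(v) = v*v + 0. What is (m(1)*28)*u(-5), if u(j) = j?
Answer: -140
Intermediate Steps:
m(v) = v² (m(v) = v² + 0 = v²)
(m(1)*28)*u(-5) = (1²*28)*(-5) = (1*28)*(-5) = 28*(-5) = -140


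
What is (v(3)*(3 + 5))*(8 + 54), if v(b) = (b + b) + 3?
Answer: 4464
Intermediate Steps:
v(b) = 3 + 2*b (v(b) = 2*b + 3 = 3 + 2*b)
(v(3)*(3 + 5))*(8 + 54) = ((3 + 2*3)*(3 + 5))*(8 + 54) = ((3 + 6)*8)*62 = (9*8)*62 = 72*62 = 4464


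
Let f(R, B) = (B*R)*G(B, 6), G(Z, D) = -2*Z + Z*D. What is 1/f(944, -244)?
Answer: 1/224807936 ≈ 4.4482e-9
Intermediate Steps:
G(Z, D) = -2*Z + D*Z
f(R, B) = 4*R*B² (f(R, B) = (B*R)*(B*(-2 + 6)) = (B*R)*(B*4) = (B*R)*(4*B) = 4*R*B²)
1/f(944, -244) = 1/(4*944*(-244)²) = 1/(4*944*59536) = 1/224807936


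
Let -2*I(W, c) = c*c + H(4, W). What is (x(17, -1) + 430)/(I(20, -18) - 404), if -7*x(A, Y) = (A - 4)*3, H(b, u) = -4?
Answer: -2971/3948 ≈ -0.75253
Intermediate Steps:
x(A, Y) = 12/7 - 3*A/7 (x(A, Y) = -(A - 4)*3/7 = -(-4 + A)*3/7 = -(-12 + 3*A)/7 = 12/7 - 3*A/7)
I(W, c) = 2 - c**2/2 (I(W, c) = -(c*c - 4)/2 = -(c**2 - 4)/2 = -(-4 + c**2)/2 = 2 - c**2/2)
(x(17, -1) + 430)/(I(20, -18) - 404) = ((12/7 - 3/7*17) + 430)/((2 - 1/2*(-18)**2) - 404) = ((12/7 - 51/7) + 430)/((2 - 1/2*324) - 404) = (-39/7 + 430)/((2 - 162) - 404) = 2971/(7*(-160 - 404)) = (2971/7)/(-564) = (2971/7)*(-1/564) = -2971/3948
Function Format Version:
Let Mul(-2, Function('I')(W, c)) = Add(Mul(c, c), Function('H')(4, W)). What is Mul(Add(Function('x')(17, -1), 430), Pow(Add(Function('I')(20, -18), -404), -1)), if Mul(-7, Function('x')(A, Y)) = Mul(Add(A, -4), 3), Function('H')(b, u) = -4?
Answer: Rational(-2971, 3948) ≈ -0.75253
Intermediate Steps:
Function('x')(A, Y) = Add(Rational(12, 7), Mul(Rational(-3, 7), A)) (Function('x')(A, Y) = Mul(Rational(-1, 7), Mul(Add(A, -4), 3)) = Mul(Rational(-1, 7), Mul(Add(-4, A), 3)) = Mul(Rational(-1, 7), Add(-12, Mul(3, A))) = Add(Rational(12, 7), Mul(Rational(-3, 7), A)))
Function('I')(W, c) = Add(2, Mul(Rational(-1, 2), Pow(c, 2))) (Function('I')(W, c) = Mul(Rational(-1, 2), Add(Mul(c, c), -4)) = Mul(Rational(-1, 2), Add(Pow(c, 2), -4)) = Mul(Rational(-1, 2), Add(-4, Pow(c, 2))) = Add(2, Mul(Rational(-1, 2), Pow(c, 2))))
Mul(Add(Function('x')(17, -1), 430), Pow(Add(Function('I')(20, -18), -404), -1)) = Mul(Add(Add(Rational(12, 7), Mul(Rational(-3, 7), 17)), 430), Pow(Add(Add(2, Mul(Rational(-1, 2), Pow(-18, 2))), -404), -1)) = Mul(Add(Add(Rational(12, 7), Rational(-51, 7)), 430), Pow(Add(Add(2, Mul(Rational(-1, 2), 324)), -404), -1)) = Mul(Add(Rational(-39, 7), 430), Pow(Add(Add(2, -162), -404), -1)) = Mul(Rational(2971, 7), Pow(Add(-160, -404), -1)) = Mul(Rational(2971, 7), Pow(-564, -1)) = Mul(Rational(2971, 7), Rational(-1, 564)) = Rational(-2971, 3948)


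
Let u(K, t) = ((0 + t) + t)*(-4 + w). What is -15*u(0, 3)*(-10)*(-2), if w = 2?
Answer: 3600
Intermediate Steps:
u(K, t) = -4*t (u(K, t) = ((0 + t) + t)*(-4 + 2) = (t + t)*(-2) = (2*t)*(-2) = -4*t)
-15*u(0, 3)*(-10)*(-2) = -15*-4*3*(-10)*(-2) = -15*(-12*(-10))*(-2) = -1800*(-2) = -15*(-240) = 3600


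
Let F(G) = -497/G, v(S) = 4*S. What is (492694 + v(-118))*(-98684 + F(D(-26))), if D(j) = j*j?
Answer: -16418281633791/338 ≈ -4.8575e+10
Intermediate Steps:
D(j) = j²
(492694 + v(-118))*(-98684 + F(D(-26))) = (492694 + 4*(-118))*(-98684 - 497/((-26)²)) = (492694 - 472)*(-98684 - 497/676) = 492222*(-98684 - 497*1/676) = 492222*(-98684 - 497/676) = 492222*(-66710881/676) = -16418281633791/338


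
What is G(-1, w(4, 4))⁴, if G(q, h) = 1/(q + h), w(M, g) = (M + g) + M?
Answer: 1/14641 ≈ 6.8301e-5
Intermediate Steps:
w(M, g) = g + 2*M
G(q, h) = 1/(h + q)
G(-1, w(4, 4))⁴ = (1/((4 + 2*4) - 1))⁴ = (1/((4 + 8) - 1))⁴ = (1/(12 - 1))⁴ = (1/11)⁴ = 1/14641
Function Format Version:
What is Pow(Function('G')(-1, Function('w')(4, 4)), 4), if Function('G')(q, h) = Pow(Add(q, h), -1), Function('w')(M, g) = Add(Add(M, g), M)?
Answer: Rational(1, 14641) ≈ 6.8301e-5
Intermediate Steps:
Function('w')(M, g) = Add(g, Mul(2, M))
Function('G')(q, h) = Pow(Add(h, q), -1)
Pow(Function('G')(-1, Function('w')(4, 4)), 4) = Pow(Pow(Add(Add(4, Mul(2, 4)), -1), -1), 4) = Pow(Pow(Add(Add(4, 8), -1), -1), 4) = Pow(Pow(Add(12, -1), -1), 4) = Pow(Pow(11, -1), 4) = Pow(Rational(1, 11), 4) = Rational(1, 14641)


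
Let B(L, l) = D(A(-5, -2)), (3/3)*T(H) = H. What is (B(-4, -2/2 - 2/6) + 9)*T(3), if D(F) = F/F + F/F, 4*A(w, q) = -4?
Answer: 33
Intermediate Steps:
A(w, q) = -1 (A(w, q) = (1/4)*(-4) = -1)
T(H) = H
D(F) = 2 (D(F) = 1 + 1 = 2)
B(L, l) = 2
(B(-4, -2/2 - 2/6) + 9)*T(3) = (2 + 9)*3 = 11*3 = 33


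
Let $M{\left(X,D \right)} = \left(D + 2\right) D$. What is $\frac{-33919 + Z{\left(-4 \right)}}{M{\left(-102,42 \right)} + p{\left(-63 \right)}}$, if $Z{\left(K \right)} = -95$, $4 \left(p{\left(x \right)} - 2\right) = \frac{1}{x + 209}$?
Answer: $- \frac{19864176}{1080401} \approx -18.386$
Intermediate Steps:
$p{\left(x \right)} = 2 + \frac{1}{4 \left(209 + x\right)}$ ($p{\left(x \right)} = 2 + \frac{1}{4 \left(x + 209\right)} = 2 + \frac{1}{4 \left(209 + x\right)}$)
$M{\left(X,D \right)} = D \left(2 + D\right)$ ($M{\left(X,D \right)} = \left(2 + D\right) D = D \left(2 + D\right)$)
$\frac{-33919 + Z{\left(-4 \right)}}{M{\left(-102,42 \right)} + p{\left(-63 \right)}} = \frac{-33919 - 95}{42 \left(2 + 42\right) + \frac{1673 + 8 \left(-63\right)}{4 \left(209 - 63\right)}} = - \frac{34014}{42 \cdot 44 + \frac{1673 - 504}{4 \cdot 146}} = - \frac{34014}{1848 + \frac{1}{4} \cdot \frac{1}{146} \cdot 1169} = - \frac{34014}{1848 + \frac{1169}{584}} = - \frac{34014}{\frac{1080401}{584}} = \left(-34014\right) \frac{584}{1080401} = - \frac{19864176}{1080401}$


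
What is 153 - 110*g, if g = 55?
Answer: -5897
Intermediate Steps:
153 - 110*g = 153 - 110*55 = 153 - 6050 = -5897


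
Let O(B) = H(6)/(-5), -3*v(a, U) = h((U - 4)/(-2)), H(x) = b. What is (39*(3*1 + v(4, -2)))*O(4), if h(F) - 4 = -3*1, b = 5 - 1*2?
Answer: -312/5 ≈ -62.400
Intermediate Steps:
b = 3 (b = 5 - 2 = 3)
h(F) = 1 (h(F) = 4 - 3*1 = 4 - 3 = 1)
H(x) = 3
v(a, U) = -⅓ (v(a, U) = -⅓*1 = -⅓)
O(B) = -⅗ (O(B) = 3/(-5) = 3*(-⅕) = -⅗)
(39*(3*1 + v(4, -2)))*O(4) = (39*(3*1 - ⅓))*(-⅗) = (39*(3 - ⅓))*(-⅗) = (39*(8/3))*(-⅗) = 104*(-⅗) = -312/5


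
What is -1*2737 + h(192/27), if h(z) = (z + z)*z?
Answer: -213505/81 ≈ -2635.9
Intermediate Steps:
h(z) = 2*z**2 (h(z) = (2*z)*z = 2*z**2)
-1*2737 + h(192/27) = -1*2737 + 2*(192/27)**2 = -2737 + 2*(192*(1/27))**2 = -2737 + 2*(64/9)**2 = -2737 + 2*(4096/81) = -2737 + 8192/81 = -213505/81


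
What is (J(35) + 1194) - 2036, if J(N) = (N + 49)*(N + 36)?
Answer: 5122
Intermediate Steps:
J(N) = (36 + N)*(49 + N) (J(N) = (49 + N)*(36 + N) = (36 + N)*(49 + N))
(J(35) + 1194) - 2036 = ((1764 + 35² + 85*35) + 1194) - 2036 = ((1764 + 1225 + 2975) + 1194) - 2036 = (5964 + 1194) - 2036 = 7158 - 2036 = 5122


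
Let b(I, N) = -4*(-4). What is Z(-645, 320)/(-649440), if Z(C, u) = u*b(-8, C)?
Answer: -32/4059 ≈ -0.0078837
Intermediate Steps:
b(I, N) = 16
Z(C, u) = 16*u (Z(C, u) = u*16 = 16*u)
Z(-645, 320)/(-649440) = (16*320)/(-649440) = 5120*(-1/649440) = -32/4059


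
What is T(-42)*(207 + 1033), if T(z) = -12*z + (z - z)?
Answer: 624960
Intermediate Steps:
T(z) = -12*z (T(z) = -12*z + 0 = -12*z)
T(-42)*(207 + 1033) = (-12*(-42))*(207 + 1033) = 504*1240 = 624960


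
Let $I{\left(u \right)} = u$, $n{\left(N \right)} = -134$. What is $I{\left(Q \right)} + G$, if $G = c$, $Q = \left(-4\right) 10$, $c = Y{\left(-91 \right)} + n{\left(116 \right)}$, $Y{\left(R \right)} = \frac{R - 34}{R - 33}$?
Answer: $- \frac{21451}{124} \approx -172.99$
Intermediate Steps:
$Y{\left(R \right)} = \frac{-34 + R}{-33 + R}$
$c = - \frac{16491}{124}$ ($c = \frac{-34 - 91}{-33 - 91} - 134 = \frac{1}{-124} \left(-125\right) - 134 = \left(- \frac{1}{124}\right) \left(-125\right) - 134 = \frac{125}{124} - 134 = - \frac{16491}{124} \approx -132.99$)
$Q = -40$
$G = - \frac{16491}{124} \approx -132.99$
$I{\left(Q \right)} + G = -40 - \frac{16491}{124} = - \frac{21451}{124}$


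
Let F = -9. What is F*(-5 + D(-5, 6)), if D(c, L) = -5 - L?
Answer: 144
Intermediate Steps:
F*(-5 + D(-5, 6)) = -9*(-5 + (-5 - 1*6)) = -9*(-5 + (-5 - 6)) = -9*(-5 - 11) = -9*(-16) = 144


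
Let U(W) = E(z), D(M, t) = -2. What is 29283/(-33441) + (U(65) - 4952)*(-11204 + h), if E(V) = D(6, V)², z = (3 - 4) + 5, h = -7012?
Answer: 1004709955135/11147 ≈ 9.0133e+7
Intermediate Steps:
z = 4 (z = -1 + 5 = 4)
E(V) = 4 (E(V) = (-2)² = 4)
U(W) = 4
29283/(-33441) + (U(65) - 4952)*(-11204 + h) = 29283/(-33441) + (4 - 4952)*(-11204 - 7012) = 29283*(-1/33441) - 4948*(-18216) = -9761/11147 + 90132768 = 1004709955135/11147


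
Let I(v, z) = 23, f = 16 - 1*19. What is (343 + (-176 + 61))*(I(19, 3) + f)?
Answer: 4560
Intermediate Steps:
f = -3 (f = 16 - 19 = -3)
(343 + (-176 + 61))*(I(19, 3) + f) = (343 + (-176 + 61))*(23 - 3) = (343 - 115)*20 = 228*20 = 4560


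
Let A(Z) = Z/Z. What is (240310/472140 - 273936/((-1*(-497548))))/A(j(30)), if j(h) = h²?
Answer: -244259579/5872807818 ≈ -0.041592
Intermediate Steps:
A(Z) = 1
(240310/472140 - 273936/((-1*(-497548))))/A(j(30)) = (240310/472140 - 273936/((-1*(-497548))))/1 = (240310*(1/472140) - 273936/497548)*1 = (24031/47214 - 273936*1/497548)*1 = (24031/47214 - 68484/124387)*1 = -244259579/5872807818*1 = -244259579/5872807818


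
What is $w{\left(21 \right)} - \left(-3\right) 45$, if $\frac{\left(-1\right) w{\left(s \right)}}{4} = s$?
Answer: $51$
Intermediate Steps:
$w{\left(s \right)} = - 4 s$
$w{\left(21 \right)} - \left(-3\right) 45 = \left(-4\right) 21 - \left(-3\right) 45 = -84 - -135 = -84 + 135 = 51$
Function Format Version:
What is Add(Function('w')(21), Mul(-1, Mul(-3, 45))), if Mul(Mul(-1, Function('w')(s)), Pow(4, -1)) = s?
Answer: 51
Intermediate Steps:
Function('w')(s) = Mul(-4, s)
Add(Function('w')(21), Mul(-1, Mul(-3, 45))) = Add(Mul(-4, 21), Mul(-1, Mul(-3, 45))) = Add(-84, Mul(-1, -135)) = Add(-84, 135) = 51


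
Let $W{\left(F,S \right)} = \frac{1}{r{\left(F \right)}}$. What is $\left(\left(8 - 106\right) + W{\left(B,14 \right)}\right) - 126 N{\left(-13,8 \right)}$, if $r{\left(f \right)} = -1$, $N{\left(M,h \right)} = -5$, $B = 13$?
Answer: $531$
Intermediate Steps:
$W{\left(F,S \right)} = -1$ ($W{\left(F,S \right)} = \frac{1}{-1} = -1$)
$\left(\left(8 - 106\right) + W{\left(B,14 \right)}\right) - 126 N{\left(-13,8 \right)} = \left(\left(8 - 106\right) - 1\right) - -630 = \left(-98 - 1\right) + 630 = -99 + 630 = 531$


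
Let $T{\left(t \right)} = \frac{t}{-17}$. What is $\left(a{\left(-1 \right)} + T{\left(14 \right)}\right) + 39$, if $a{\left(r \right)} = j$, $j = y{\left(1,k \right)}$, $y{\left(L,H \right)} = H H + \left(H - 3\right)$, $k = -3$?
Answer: $\frac{700}{17} \approx 41.176$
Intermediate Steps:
$T{\left(t \right)} = - \frac{t}{17}$ ($T{\left(t \right)} = t \left(- \frac{1}{17}\right) = - \frac{t}{17}$)
$y{\left(L,H \right)} = -3 + H + H^{2}$ ($y{\left(L,H \right)} = H^{2} + \left(-3 + H\right) = -3 + H + H^{2}$)
$j = 3$ ($j = -3 - 3 + \left(-3\right)^{2} = -3 - 3 + 9 = 3$)
$a{\left(r \right)} = 3$
$\left(a{\left(-1 \right)} + T{\left(14 \right)}\right) + 39 = \left(3 - \frac{14}{17}\right) + 39 = \frac{37}{17} + 39 = \frac{700}{17}$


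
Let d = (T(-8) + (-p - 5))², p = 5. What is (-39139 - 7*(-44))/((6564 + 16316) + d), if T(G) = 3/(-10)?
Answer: -3883100/2298609 ≈ -1.6893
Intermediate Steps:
T(G) = -3/10 (T(G) = 3*(-⅒) = -3/10)
d = 10609/100 (d = (-3/10 + (-1*5 - 5))² = (-3/10 + (-5 - 5))² = (-3/10 - 10)² = (-103/10)² = 10609/100 ≈ 106.09)
(-39139 - 7*(-44))/((6564 + 16316) + d) = (-39139 - 7*(-44))/((6564 + 16316) + 10609/100) = (-39139 + 308)/(22880 + 10609/100) = -38831/2298609/100 = -38831*100/2298609 = -3883100/2298609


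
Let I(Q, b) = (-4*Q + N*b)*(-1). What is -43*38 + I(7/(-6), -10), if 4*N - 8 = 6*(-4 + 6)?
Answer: -4766/3 ≈ -1588.7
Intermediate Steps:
N = 5 (N = 2 + (6*(-4 + 6))/4 = 2 + (6*2)/4 = 2 + (¼)*12 = 2 + 3 = 5)
I(Q, b) = -5*b + 4*Q (I(Q, b) = (-4*Q + 5*b)*(-1) = -5*b + 4*Q)
-43*38 + I(7/(-6), -10) = -43*38 + (-5*(-10) + 4*(7/(-6))) = -1634 + (50 + 4*(7*(-⅙))) = -1634 + (50 + 4*(-7/6)) = -1634 + (50 - 14/3) = -1634 + 136/3 = -4766/3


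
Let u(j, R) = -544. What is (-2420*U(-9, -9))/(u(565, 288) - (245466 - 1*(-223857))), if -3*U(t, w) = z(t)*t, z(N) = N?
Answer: -65340/469867 ≈ -0.13906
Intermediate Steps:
U(t, w) = -t²/3 (U(t, w) = -t*t/3 = -t²/3)
(-2420*U(-9, -9))/(u(565, 288) - (245466 - 1*(-223857))) = (-(-2420)*(-9)²/3)/(-544 - (245466 - 1*(-223857))) = (-(-2420)*81/3)/(-544 - (245466 + 223857)) = (-2420*(-27))/(-544 - 1*469323) = 65340/(-544 - 469323) = 65340/(-469867) = 65340*(-1/469867) = -65340/469867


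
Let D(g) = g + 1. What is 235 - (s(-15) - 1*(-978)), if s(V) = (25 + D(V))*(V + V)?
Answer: -413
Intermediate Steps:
D(g) = 1 + g
s(V) = 2*V*(26 + V) (s(V) = (25 + (1 + V))*(V + V) = (26 + V)*(2*V) = 2*V*(26 + V))
235 - (s(-15) - 1*(-978)) = 235 - (2*(-15)*(26 - 15) - 1*(-978)) = 235 - (2*(-15)*11 + 978) = 235 - (-330 + 978) = 235 - 1*648 = 235 - 648 = -413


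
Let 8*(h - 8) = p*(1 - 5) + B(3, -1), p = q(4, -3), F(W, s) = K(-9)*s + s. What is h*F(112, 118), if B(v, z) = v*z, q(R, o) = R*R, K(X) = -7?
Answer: 531/2 ≈ 265.50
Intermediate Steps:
F(W, s) = -6*s (F(W, s) = -7*s + s = -6*s)
q(R, o) = R**2
p = 16 (p = 4**2 = 16)
h = -3/8 (h = 8 + (16*(1 - 5) + 3*(-1))/8 = 8 + (16*(-4) - 3)/8 = 8 + (-64 - 3)/8 = 8 + (1/8)*(-67) = 8 - 67/8 = -3/8 ≈ -0.37500)
h*F(112, 118) = -(-9)*118/4 = -3/8*(-708) = 531/2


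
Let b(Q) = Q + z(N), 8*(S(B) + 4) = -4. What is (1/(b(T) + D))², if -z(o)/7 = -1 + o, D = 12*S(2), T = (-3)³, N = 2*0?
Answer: 1/5476 ≈ 0.00018262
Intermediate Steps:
N = 0
S(B) = -9/2 (S(B) = -4 + (⅛)*(-4) = -4 - ½ = -9/2)
T = -27
D = -54 (D = 12*(-9/2) = -54)
z(o) = 7 - 7*o (z(o) = -7*(-1 + o) = 7 - 7*o)
b(Q) = 7 + Q (b(Q) = Q + (7 - 7*0) = Q + (7 + 0) = Q + 7 = 7 + Q)
(1/(b(T) + D))² = (1/((7 - 27) - 54))² = (1/(-20 - 54))² = (1/(-74))² = (-1/74)² = 1/5476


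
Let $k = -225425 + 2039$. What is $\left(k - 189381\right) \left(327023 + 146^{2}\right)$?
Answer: $-143782844013$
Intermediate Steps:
$k = -223386$
$\left(k - 189381\right) \left(327023 + 146^{2}\right) = \left(-223386 - 189381\right) \left(327023 + 146^{2}\right) = - 412767 \left(327023 + 21316\right) = \left(-412767\right) 348339 = -143782844013$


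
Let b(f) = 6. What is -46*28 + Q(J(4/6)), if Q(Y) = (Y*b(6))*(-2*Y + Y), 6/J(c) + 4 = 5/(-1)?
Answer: -3872/3 ≈ -1290.7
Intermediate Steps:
J(c) = -2/3 (J(c) = 6/(-4 + 5/(-1)) = 6/(-4 + 5*(-1)) = 6/(-4 - 5) = 6/(-9) = 6*(-1/9) = -2/3)
Q(Y) = -6*Y**2 (Q(Y) = (Y*6)*(-2*Y + Y) = (6*Y)*(-Y) = -6*Y**2)
-46*28 + Q(J(4/6)) = -46*28 - 6*(-2/3)**2 = -1288 - 6*4/9 = -1288 - 8/3 = -3872/3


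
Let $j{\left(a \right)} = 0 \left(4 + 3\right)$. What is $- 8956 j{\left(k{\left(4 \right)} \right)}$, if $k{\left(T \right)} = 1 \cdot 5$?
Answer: $0$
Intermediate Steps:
$k{\left(T \right)} = 5$
$j{\left(a \right)} = 0$ ($j{\left(a \right)} = 0 \cdot 7 = 0$)
$- 8956 j{\left(k{\left(4 \right)} \right)} = \left(-8956\right) 0 = 0$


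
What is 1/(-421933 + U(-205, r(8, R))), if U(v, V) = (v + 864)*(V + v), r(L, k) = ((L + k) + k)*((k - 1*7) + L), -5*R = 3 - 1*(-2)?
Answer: -1/557028 ≈ -1.7952e-6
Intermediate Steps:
R = -1 (R = -(3 - 1*(-2))/5 = -(3 + 2)/5 = -1/5*5 = -1)
r(L, k) = (L + 2*k)*(-7 + L + k) (r(L, k) = (L + 2*k)*((k - 7) + L) = (L + 2*k)*((-7 + k) + L) = (L + 2*k)*(-7 + L + k))
U(v, V) = (864 + v)*(V + v)
1/(-421933 + U(-205, r(8, R))) = 1/(-421933 + ((-205)**2 + 864*(8**2 - 14*(-1) - 7*8 + 2*(-1)**2 + 3*8*(-1)) + 864*(-205) + (8**2 - 14*(-1) - 7*8 + 2*(-1)**2 + 3*8*(-1))*(-205))) = 1/(-421933 + (42025 + 864*(64 + 14 - 56 + 2*1 - 24) - 177120 + (64 + 14 - 56 + 2*1 - 24)*(-205))) = 1/(-421933 + (42025 + 864*(64 + 14 - 56 + 2 - 24) - 177120 + (64 + 14 - 56 + 2 - 24)*(-205))) = 1/(-421933 + (42025 + 864*0 - 177120 + 0*(-205))) = 1/(-421933 + (42025 + 0 - 177120 + 0)) = 1/(-421933 - 135095) = 1/(-557028) = -1/557028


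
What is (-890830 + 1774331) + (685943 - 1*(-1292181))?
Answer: 2861625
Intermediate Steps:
(-890830 + 1774331) + (685943 - 1*(-1292181)) = 883501 + (685943 + 1292181) = 883501 + 1978124 = 2861625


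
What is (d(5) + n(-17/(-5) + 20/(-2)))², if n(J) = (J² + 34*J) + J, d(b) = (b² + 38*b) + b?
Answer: 662596/625 ≈ 1060.2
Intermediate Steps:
d(b) = b² + 39*b
n(J) = J² + 35*J
(d(5) + n(-17/(-5) + 20/(-2)))² = (5*(39 + 5) + (-17/(-5) + 20/(-2))*(35 + (-17/(-5) + 20/(-2))))² = (5*44 + (-17*(-⅕) + 20*(-½))*(35 + (-17*(-⅕) + 20*(-½))))² = (220 + (17/5 - 10)*(35 + (17/5 - 10)))² = (220 - 33*(35 - 33/5)/5)² = (220 - 33/5*142/5)² = (220 - 4686/25)² = (814/25)² = 662596/625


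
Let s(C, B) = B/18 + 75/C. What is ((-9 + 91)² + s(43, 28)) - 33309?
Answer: -10287118/387 ≈ -26582.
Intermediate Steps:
s(C, B) = 75/C + B/18 (s(C, B) = B*(1/18) + 75/C = B/18 + 75/C = 75/C + B/18)
((-9 + 91)² + s(43, 28)) - 33309 = ((-9 + 91)² + (75/43 + (1/18)*28)) - 33309 = (82² + (75*(1/43) + 14/9)) - 33309 = (6724 + (75/43 + 14/9)) - 33309 = (6724 + 1277/387) - 33309 = 2603465/387 - 33309 = -10287118/387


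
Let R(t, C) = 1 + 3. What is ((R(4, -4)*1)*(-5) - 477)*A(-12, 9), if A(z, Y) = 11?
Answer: -5467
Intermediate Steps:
R(t, C) = 4
((R(4, -4)*1)*(-5) - 477)*A(-12, 9) = ((4*1)*(-5) - 477)*11 = (4*(-5) - 477)*11 = (-20 - 477)*11 = -497*11 = -5467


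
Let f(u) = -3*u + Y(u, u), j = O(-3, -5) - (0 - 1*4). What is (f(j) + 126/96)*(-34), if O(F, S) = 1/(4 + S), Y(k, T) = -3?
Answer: 2907/8 ≈ 363.38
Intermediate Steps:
j = 3 (j = 1/(4 - 5) - (0 - 1*4) = 1/(-1) - (0 - 4) = -1 - 1*(-4) = -1 + 4 = 3)
f(u) = -3 - 3*u (f(u) = -3*u - 3 = -3 - 3*u)
(f(j) + 126/96)*(-34) = ((-3 - 3*3) + 126/96)*(-34) = ((-3 - 9) + 126*(1/96))*(-34) = (-12 + 21/16)*(-34) = -171/16*(-34) = 2907/8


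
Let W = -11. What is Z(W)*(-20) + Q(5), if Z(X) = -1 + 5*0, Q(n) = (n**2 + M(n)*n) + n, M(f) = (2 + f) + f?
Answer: 110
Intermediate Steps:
M(f) = 2 + 2*f
Q(n) = n + n**2 + n*(2 + 2*n) (Q(n) = (n**2 + (2 + 2*n)*n) + n = (n**2 + n*(2 + 2*n)) + n = n + n**2 + n*(2 + 2*n))
Z(X) = -1 (Z(X) = -1 + 0 = -1)
Z(W)*(-20) + Q(5) = -1*(-20) + 3*5*(1 + 5) = 20 + 3*5*6 = 20 + 90 = 110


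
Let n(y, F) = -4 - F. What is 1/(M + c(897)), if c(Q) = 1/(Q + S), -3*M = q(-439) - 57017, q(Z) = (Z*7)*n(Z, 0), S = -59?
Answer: 2514/37479553 ≈ 6.7077e-5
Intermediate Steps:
q(Z) = -28*Z (q(Z) = (Z*7)*(-4 - 1*0) = (7*Z)*(-4 + 0) = (7*Z)*(-4) = -28*Z)
M = 44725/3 (M = -(-28*(-439) - 57017)/3 = -(12292 - 57017)/3 = -⅓*(-44725) = 44725/3 ≈ 14908.)
c(Q) = 1/(-59 + Q) (c(Q) = 1/(Q - 59) = 1/(-59 + Q))
1/(M + c(897)) = 1/(44725/3 + 1/(-59 + 897)) = 1/(44725/3 + 1/838) = 1/(37479553/2514) = 2514/37479553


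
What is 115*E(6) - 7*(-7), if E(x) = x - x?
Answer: 49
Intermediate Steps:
E(x) = 0
115*E(6) - 7*(-7) = 115*0 - 7*(-7) = 0 + 49 = 49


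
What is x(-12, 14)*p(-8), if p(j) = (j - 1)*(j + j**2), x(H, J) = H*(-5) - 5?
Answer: -27720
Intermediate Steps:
x(H, J) = -5 - 5*H (x(H, J) = -5*H - 5 = -5 - 5*H)
p(j) = (-1 + j)*(j + j**2)
x(-12, 14)*p(-8) = (-5 - 5*(-12))*((-8)**3 - 1*(-8)) = (-5 + 60)*(-512 + 8) = 55*(-504) = -27720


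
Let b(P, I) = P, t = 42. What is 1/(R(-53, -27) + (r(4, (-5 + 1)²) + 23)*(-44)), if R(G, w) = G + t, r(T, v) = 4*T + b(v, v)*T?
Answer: -1/4543 ≈ -0.00022012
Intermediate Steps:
r(T, v) = 4*T + T*v (r(T, v) = 4*T + v*T = 4*T + T*v)
R(G, w) = 42 + G (R(G, w) = G + 42 = 42 + G)
1/(R(-53, -27) + (r(4, (-5 + 1)²) + 23)*(-44)) = 1/((42 - 53) + (4*(4 + (-5 + 1)²) + 23)*(-44)) = 1/(-11 + (4*(4 + (-4)²) + 23)*(-44)) = 1/(-11 + (4*(4 + 16) + 23)*(-44)) = 1/(-11 + (4*20 + 23)*(-44)) = 1/(-11 + (80 + 23)*(-44)) = 1/(-11 + 103*(-44)) = 1/(-11 - 4532) = 1/(-4543) = -1/4543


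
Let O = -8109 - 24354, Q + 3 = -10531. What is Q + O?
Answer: -42997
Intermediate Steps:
Q = -10534 (Q = -3 - 10531 = -10534)
O = -32463
Q + O = -10534 - 32463 = -42997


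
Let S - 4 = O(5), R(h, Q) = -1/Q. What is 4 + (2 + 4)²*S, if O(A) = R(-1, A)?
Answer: 704/5 ≈ 140.80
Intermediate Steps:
O(A) = -1/A
S = 19/5 (S = 4 - 1/5 = 4 - 1*⅕ = 4 - ⅕ = 19/5 ≈ 3.8000)
4 + (2 + 4)²*S = 4 + (2 + 4)²*(19/5) = 4 + 6²*(19/5) = 4 + 36*(19/5) = 4 + 684/5 = 704/5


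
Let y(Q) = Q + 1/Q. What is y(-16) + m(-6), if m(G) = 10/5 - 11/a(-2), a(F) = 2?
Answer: -313/16 ≈ -19.563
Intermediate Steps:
m(G) = -7/2 (m(G) = 10/5 - 11/2 = 10*(⅕) - 11*½ = 2 - 11/2 = -7/2)
y(-16) + m(-6) = (-16 + 1/(-16)) - 7/2 = (-16 - 1/16) - 7/2 = -257/16 - 7/2 = -313/16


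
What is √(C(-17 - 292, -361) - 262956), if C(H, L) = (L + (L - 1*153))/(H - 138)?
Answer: I*√52540584279/447 ≈ 512.79*I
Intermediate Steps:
C(H, L) = (-153 + 2*L)/(-138 + H) (C(H, L) = (L + (L - 153))/(-138 + H) = (L + (-153 + L))/(-138 + H) = (-153 + 2*L)/(-138 + H))
√(C(-17 - 292, -361) - 262956) = √((-153 + 2*(-361))/(-138 + (-17 - 292)) - 262956) = √((-153 - 722)/(-138 - 309) - 262956) = √(-875/(-447) - 262956) = √(-1/447*(-875) - 262956) = √(875/447 - 262956) = √(-117540457/447) = I*√52540584279/447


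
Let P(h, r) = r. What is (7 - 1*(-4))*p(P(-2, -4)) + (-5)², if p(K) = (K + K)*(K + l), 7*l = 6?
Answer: 2111/7 ≈ 301.57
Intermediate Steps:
l = 6/7 (l = (⅐)*6 = 6/7 ≈ 0.85714)
p(K) = 2*K*(6/7 + K) (p(K) = (K + K)*(K + 6/7) = (2*K)*(6/7 + K) = 2*K*(6/7 + K))
(7 - 1*(-4))*p(P(-2, -4)) + (-5)² = (7 - 1*(-4))*((2/7)*(-4)*(6 + 7*(-4))) + (-5)² = (7 + 4)*((2/7)*(-4)*(6 - 28)) + 25 = 11*((2/7)*(-4)*(-22)) + 25 = 11*(176/7) + 25 = 1936/7 + 25 = 2111/7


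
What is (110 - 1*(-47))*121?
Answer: 18997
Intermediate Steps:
(110 - 1*(-47))*121 = (110 + 47)*121 = 157*121 = 18997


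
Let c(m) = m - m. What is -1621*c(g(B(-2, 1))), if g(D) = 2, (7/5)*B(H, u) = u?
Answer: 0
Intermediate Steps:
B(H, u) = 5*u/7
c(m) = 0
-1621*c(g(B(-2, 1))) = -1621*0 = 0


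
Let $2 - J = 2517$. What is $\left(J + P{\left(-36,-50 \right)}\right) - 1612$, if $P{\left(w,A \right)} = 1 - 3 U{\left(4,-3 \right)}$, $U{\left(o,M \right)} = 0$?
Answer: $-4126$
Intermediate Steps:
$J = -2515$ ($J = 2 - 2517 = -2515$)
$P{\left(w,A \right)} = 1$ ($P{\left(w,A \right)} = 1 - 0 = 1 + 0 = 1$)
$\left(J + P{\left(-36,-50 \right)}\right) - 1612 = \left(-2515 + 1\right) - 1612 = -2514 - 1612 = -4126$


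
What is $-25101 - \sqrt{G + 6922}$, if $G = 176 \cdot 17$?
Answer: $-25101 - \sqrt{9914} \approx -25201.0$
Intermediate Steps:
$G = 2992$
$-25101 - \sqrt{G + 6922} = -25101 - \sqrt{2992 + 6922} = -25101 - \sqrt{9914}$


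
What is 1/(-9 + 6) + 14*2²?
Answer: 167/3 ≈ 55.667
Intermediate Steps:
1/(-9 + 6) + 14*2² = 1/(-3) + 14*4 = -⅓ + 56 = 167/3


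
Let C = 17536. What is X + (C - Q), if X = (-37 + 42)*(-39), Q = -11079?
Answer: 28420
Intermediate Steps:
X = -195 (X = 5*(-39) = -195)
X + (C - Q) = -195 + (17536 - 1*(-11079)) = -195 + (17536 + 11079) = -195 + 28615 = 28420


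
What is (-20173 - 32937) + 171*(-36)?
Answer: -59266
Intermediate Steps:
(-20173 - 32937) + 171*(-36) = -53110 - 6156 = -59266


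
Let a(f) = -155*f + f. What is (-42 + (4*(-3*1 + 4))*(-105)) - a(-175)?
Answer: -27412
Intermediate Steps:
a(f) = -154*f
(-42 + (4*(-3*1 + 4))*(-105)) - a(-175) = (-42 + (4*(-3*1 + 4))*(-105)) - (-154)*(-175) = (-42 + (4*(-3 + 4))*(-105)) - 1*26950 = (-42 + (4*1)*(-105)) - 26950 = (-42 + 4*(-105)) - 26950 = (-42 - 420) - 26950 = -462 - 26950 = -27412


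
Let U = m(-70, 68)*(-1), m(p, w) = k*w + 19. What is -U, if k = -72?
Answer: -4877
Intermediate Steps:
m(p, w) = 19 - 72*w (m(p, w) = -72*w + 19 = 19 - 72*w)
U = 4877 (U = (19 - 72*68)*(-1) = (19 - 4896)*(-1) = -4877*(-1) = 4877)
-U = -1*4877 = -4877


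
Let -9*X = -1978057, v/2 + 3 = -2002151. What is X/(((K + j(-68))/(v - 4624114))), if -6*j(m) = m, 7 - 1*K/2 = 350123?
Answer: 8533755268027/3150993 ≈ 2.7083e+6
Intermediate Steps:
v = -4004308 (v = -6 + 2*(-2002151) = -6 - 4004302 = -4004308)
K = -700232 (K = 14 - 2*350123 = 14 - 700246 = -700232)
j(m) = -m/6
X = 1978057/9 (X = -1/9*(-1978057) = 1978057/9 ≈ 2.1978e+5)
X/(((K + j(-68))/(v - 4624114))) = 1978057/(9*(((-700232 - 1/6*(-68))/(-4004308 - 4624114)))) = 1978057/(9*(((-700232 + 34/3)/(-8628422)))) = 1978057/(9*((-2100662/3*(-1/8628422)))) = 1978057/(9*(1050331/12942633)) = (1978057/9)*(12942633/1050331) = 8533755268027/3150993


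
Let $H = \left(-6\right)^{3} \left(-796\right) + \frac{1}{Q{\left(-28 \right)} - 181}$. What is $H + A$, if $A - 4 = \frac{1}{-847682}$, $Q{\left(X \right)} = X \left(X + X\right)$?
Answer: $\frac{202155865398255}{1175734934} \approx 1.7194 \cdot 10^{5}$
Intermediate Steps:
$Q{\left(X \right)} = 2 X^{2}$ ($Q{\left(X \right)} = X 2 X = 2 X^{2}$)
$A = \frac{3390727}{847682}$ ($A = 4 + \frac{1}{-847682} = 4 - \frac{1}{847682} = \frac{3390727}{847682} \approx 4.0$)
$H = \frac{238475233}{1387}$ ($H = \left(-6\right)^{3} \left(-796\right) + \frac{1}{2 \left(-28\right)^{2} - 181} = \left(-216\right) \left(-796\right) + \frac{1}{2 \cdot 784 - 181} = 171936 + \frac{1}{1568 - 181} = 171936 + \frac{1}{1387} = \frac{238475233}{1387} \approx 1.7194 \cdot 10^{5}$)
$H + A = \frac{238475233}{1387} + \frac{3390727}{847682} = \frac{202155865398255}{1175734934}$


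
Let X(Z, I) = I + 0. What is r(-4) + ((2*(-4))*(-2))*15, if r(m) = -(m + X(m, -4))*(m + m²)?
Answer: 336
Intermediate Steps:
X(Z, I) = I
r(m) = -(-4 + m)*(m + m²) (r(m) = -(m - 4)*(m + m²) = -(-4 + m)*(m + m²))
r(-4) + ((2*(-4))*(-2))*15 = -4*(4 - 1*(-4)² + 3*(-4)) + ((2*(-4))*(-2))*15 = -4*(4 - 1*16 - 12) - 8*(-2)*15 = -4*(4 - 16 - 12) + 16*15 = -4*(-24) + 240 = 96 + 240 = 336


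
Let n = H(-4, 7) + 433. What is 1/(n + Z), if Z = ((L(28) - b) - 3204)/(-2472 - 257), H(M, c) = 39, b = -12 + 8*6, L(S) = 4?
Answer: 2729/1291324 ≈ 0.0021133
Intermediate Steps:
b = 36 (b = -12 + 48 = 36)
n = 472 (n = 39 + 433 = 472)
Z = 3236/2729 (Z = ((4 - 1*36) - 3204)/(-2472 - 257) = ((4 - 36) - 3204)/(-2729) = (-32 - 3204)*(-1/2729) = -3236*(-1/2729) = 3236/2729 ≈ 1.1858)
1/(n + Z) = 1/(472 + 3236/2729) = 1/(1291324/2729) = 2729/1291324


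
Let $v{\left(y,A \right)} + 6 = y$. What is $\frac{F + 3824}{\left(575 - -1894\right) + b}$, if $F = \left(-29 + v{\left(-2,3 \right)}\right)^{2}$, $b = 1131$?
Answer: $\frac{577}{400} \approx 1.4425$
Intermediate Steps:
$v{\left(y,A \right)} = -6 + y$
$F = 1369$ ($F = \left(-29 - 8\right)^{2} = \left(-37\right)^{2} = 1369$)
$\frac{F + 3824}{\left(575 - -1894\right) + b} = \frac{1369 + 3824}{\left(575 - -1894\right) + 1131} = \frac{5193}{\left(575 + 1894\right) + 1131} = \frac{5193}{2469 + 1131} = \frac{5193}{3600} = 5193 \cdot \frac{1}{3600} = \frac{577}{400}$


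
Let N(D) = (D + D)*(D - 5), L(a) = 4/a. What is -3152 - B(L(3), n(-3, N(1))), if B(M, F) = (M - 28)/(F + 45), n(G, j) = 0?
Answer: -85088/27 ≈ -3151.4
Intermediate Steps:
N(D) = 2*D*(-5 + D) (N(D) = (2*D)*(-5 + D) = 2*D*(-5 + D))
B(M, F) = (-28 + M)/(45 + F)
-3152 - B(L(3), n(-3, N(1))) = -3152 - (-28 + 4/3)/(45 + 0) = -3152 - (-28 + 4*(1/3))/45 = -3152 - (-28 + 4/3)/45 = -3152 - (-80)/(45*3) = -3152 - 1*(-16/27) = -3152 + 16/27 = -85088/27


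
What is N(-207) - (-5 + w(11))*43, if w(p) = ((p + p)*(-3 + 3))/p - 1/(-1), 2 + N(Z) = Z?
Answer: -37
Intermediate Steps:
N(Z) = -2 + Z
w(p) = 1 (w(p) = ((2*p)*0)/p - 1*(-1) = 0/p + 1 = 0 + 1 = 1)
N(-207) - (-5 + w(11))*43 = (-2 - 207) - (-5 + 1)*43 = -209 - (-4)*43 = -209 - 1*(-172) = -209 + 172 = -37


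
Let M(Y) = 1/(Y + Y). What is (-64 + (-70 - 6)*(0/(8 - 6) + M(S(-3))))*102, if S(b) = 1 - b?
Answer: -7497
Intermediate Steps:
M(Y) = 1/(2*Y)
(-64 + (-70 - 6)*(0/(8 - 6) + M(S(-3))))*102 = (-64 + (-70 - 6)*(0/(8 - 6) + 1/(2*(1 - 1*(-3)))))*102 = (-64 - 76*(0/2 + 1/(2*(1 + 3))))*102 = (-64 - 76*((1/2)*0 + (1/2)/4))*102 = (-64 - 76*(0 + (1/2)*(1/4)))*102 = (-64 - 76*(0 + 1/8))*102 = (-64 - 76*1/8)*102 = (-64 - 19/2)*102 = -147/2*102 = -7497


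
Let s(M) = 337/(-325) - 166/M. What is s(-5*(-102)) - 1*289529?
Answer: -4798965757/16575 ≈ -2.8953e+5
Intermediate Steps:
s(M) = -337/325 - 166/M (s(M) = 337*(-1/325) - 166/M = -337/325 - 166/M)
s(-5*(-102)) - 1*289529 = (-337/325 - 166/((-5*(-102)))) - 1*289529 = (-337/325 - 166/510) - 289529 = (-337/325 - 166*1/510) - 289529 = (-337/325 - 83/255) - 289529 = -22582/16575 - 289529 = -4798965757/16575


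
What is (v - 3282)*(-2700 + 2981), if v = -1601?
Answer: -1372123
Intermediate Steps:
(v - 3282)*(-2700 + 2981) = (-1601 - 3282)*(-2700 + 2981) = -4883*281 = -1372123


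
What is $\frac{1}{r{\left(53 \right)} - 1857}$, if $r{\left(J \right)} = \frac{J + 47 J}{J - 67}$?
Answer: $- \frac{7}{14271} \approx -0.00049051$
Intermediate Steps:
$r{\left(J \right)} = \frac{48 J}{-67 + J}$
$\frac{1}{r{\left(53 \right)} - 1857} = \frac{1}{48 \cdot 53 \frac{1}{-67 + 53} - 1857} = \frac{1}{48 \cdot 53 \frac{1}{-14} - 1857} = \frac{1}{48 \cdot 53 \left(- \frac{1}{14}\right) - 1857} = \frac{1}{- \frac{1272}{7} - 1857} = \frac{1}{- \frac{14271}{7}} = - \frac{7}{14271}$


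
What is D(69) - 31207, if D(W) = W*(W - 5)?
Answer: -26791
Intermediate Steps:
D(W) = W*(-5 + W)
D(69) - 31207 = 69*(-5 + 69) - 31207 = 69*64 - 31207 = 4416 - 31207 = -26791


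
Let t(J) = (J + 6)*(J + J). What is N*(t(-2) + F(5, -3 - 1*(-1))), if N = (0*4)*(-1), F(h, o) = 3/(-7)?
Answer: 0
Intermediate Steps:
F(h, o) = -3/7 (F(h, o) = 3*(-⅐) = -3/7)
t(J) = 2*J*(6 + J) (t(J) = (6 + J)*(2*J) = 2*J*(6 + J))
N = 0 (N = 0*(-1) = 0)
N*(t(-2) + F(5, -3 - 1*(-1))) = 0*(2*(-2)*(6 - 2) - 3/7) = 0*(2*(-2)*4 - 3/7) = 0*(-16 - 3/7) = 0*(-115/7) = 0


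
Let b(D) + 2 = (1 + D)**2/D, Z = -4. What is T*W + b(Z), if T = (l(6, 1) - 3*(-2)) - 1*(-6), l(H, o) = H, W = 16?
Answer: 1135/4 ≈ 283.75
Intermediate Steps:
T = 18 (T = (6 - 3*(-2)) - 1*(-6) = (6 + 6) + 6 = 12 + 6 = 18)
b(D) = -2 + (1 + D)**2/D
T*W + b(Z) = 18*16 + (-4 + 1/(-4)) = 288 + (-4 - 1/4) = 288 - 17/4 = 1135/4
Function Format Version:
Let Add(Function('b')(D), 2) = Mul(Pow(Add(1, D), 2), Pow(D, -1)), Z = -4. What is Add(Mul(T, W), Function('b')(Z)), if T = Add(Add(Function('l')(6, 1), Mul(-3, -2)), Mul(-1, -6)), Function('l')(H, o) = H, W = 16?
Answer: Rational(1135, 4) ≈ 283.75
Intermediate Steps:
T = 18 (T = Add(Add(6, Mul(-3, -2)), Mul(-1, -6)) = Add(Add(6, 6), 6) = Add(12, 6) = 18)
Function('b')(D) = Add(-2, Mul(Pow(D, -1), Pow(Add(1, D), 2))) (Function('b')(D) = Add(-2, Mul(Pow(Add(1, D), 2), Pow(D, -1))) = Add(-2, Mul(Pow(D, -1), Pow(Add(1, D), 2))))
Add(Mul(T, W), Function('b')(Z)) = Add(Mul(18, 16), Add(-4, Pow(-4, -1))) = Add(288, Add(-4, Rational(-1, 4))) = Add(288, Rational(-17, 4)) = Rational(1135, 4)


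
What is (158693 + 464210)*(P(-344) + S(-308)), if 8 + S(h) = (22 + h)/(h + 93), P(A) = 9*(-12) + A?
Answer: -61426956442/215 ≈ -2.8571e+8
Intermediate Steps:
P(A) = -108 + A
S(h) = -8 + (22 + h)/(93 + h) (S(h) = -8 + (22 + h)/(h + 93) = -8 + (22 + h)/(93 + h))
(158693 + 464210)*(P(-344) + S(-308)) = (158693 + 464210)*((-108 - 344) + (-722 - 7*(-308))/(93 - 308)) = 622903*(-452 + (-722 + 2156)/(-215)) = 622903*(-452 - 1/215*1434) = 622903*(-452 - 1434/215) = 622903*(-98614/215) = -61426956442/215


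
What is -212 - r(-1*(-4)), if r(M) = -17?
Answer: -195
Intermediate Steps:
-212 - r(-1*(-4)) = -212 - 1*(-17) = -212 + 17 = -195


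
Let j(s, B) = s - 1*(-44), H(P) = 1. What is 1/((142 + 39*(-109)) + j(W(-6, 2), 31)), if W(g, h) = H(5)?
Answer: -1/4064 ≈ -0.00024606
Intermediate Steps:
W(g, h) = 1
j(s, B) = 44 + s (j(s, B) = s + 44 = 44 + s)
1/((142 + 39*(-109)) + j(W(-6, 2), 31)) = 1/((142 + 39*(-109)) + (44 + 1)) = 1/((142 - 4251) + 45) = 1/(-4109 + 45) = 1/(-4064) = -1/4064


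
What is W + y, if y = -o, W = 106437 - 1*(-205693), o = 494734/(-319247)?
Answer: 99647060844/319247 ≈ 3.1213e+5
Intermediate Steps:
o = -494734/319247 (o = 494734*(-1/319247) = -494734/319247 ≈ -1.5497)
W = 312130 (W = 106437 + 205693 = 312130)
y = 494734/319247 (y = -1*(-494734/319247) = 494734/319247 ≈ 1.5497)
W + y = 312130 + 494734/319247 = 99647060844/319247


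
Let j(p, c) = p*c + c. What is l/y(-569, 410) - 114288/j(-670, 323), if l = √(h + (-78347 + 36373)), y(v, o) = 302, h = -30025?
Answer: 38096/72029 + I*√71999/302 ≈ 0.5289 + 0.8885*I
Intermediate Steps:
j(p, c) = c + c*p (j(p, c) = c*p + c = c + c*p)
l = I*√71999 (l = √(-30025 + (-78347 + 36373)) = √(-30025 - 41974) = √(-71999) = I*√71999 ≈ 268.33*I)
l/y(-569, 410) - 114288/j(-670, 323) = (I*√71999)/302 - 114288*1/(323*(1 - 670)) = (I*√71999)*(1/302) - 114288/(323*(-669)) = I*√71999/302 - 114288/(-216087) = I*√71999/302 - 114288*(-1/216087) = I*√71999/302 + 38096/72029 = 38096/72029 + I*√71999/302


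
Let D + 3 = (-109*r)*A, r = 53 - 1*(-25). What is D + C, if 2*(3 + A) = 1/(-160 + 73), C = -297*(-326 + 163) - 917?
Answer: 2118330/29 ≈ 73046.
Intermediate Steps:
r = 78 (r = 53 + 25 = 78)
C = 47494 (C = -297*(-163) - 917 = 48411 - 917 = 47494)
A = -523/174 (A = -3 + 1/(2*(-160 + 73)) = -3 + (½)/(-87) = -3 + (½)*(-1/87) = -3 - 1/174 = -523/174 ≈ -3.0057)
D = 741004/29 (D = -3 - 109*78*(-523/174) = -3 - 8502*(-523/174) = -3 + 741091/29 = 741004/29 ≈ 25552.)
D + C = 741004/29 + 47494 = 2118330/29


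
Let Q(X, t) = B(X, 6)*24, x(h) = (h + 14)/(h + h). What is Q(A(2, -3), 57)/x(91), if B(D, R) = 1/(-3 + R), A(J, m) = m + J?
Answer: 208/15 ≈ 13.867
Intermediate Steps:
A(J, m) = J + m
x(h) = (14 + h)/(2*h) (x(h) = (14 + h)/((2*h)) = (14 + h)*(1/(2*h)) = (14 + h)/(2*h))
Q(X, t) = 8 (Q(X, t) = 24/(-3 + 6) = 24/3 = (⅓)*24 = 8)
Q(A(2, -3), 57)/x(91) = 8/(((½)*(14 + 91)/91)) = 8/(((½)*(1/91)*105)) = 8/(15/26) = 8*(26/15) = 208/15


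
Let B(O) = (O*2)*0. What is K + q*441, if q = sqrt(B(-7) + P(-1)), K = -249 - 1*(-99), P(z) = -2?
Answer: -150 + 441*I*sqrt(2) ≈ -150.0 + 623.67*I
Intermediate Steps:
K = -150 (K = -249 + 99 = -150)
B(O) = 0 (B(O) = (2*O)*0 = 0)
q = I*sqrt(2) (q = sqrt(0 - 2) = sqrt(-2) = I*sqrt(2) ≈ 1.4142*I)
K + q*441 = -150 + (I*sqrt(2))*441 = -150 + 441*I*sqrt(2)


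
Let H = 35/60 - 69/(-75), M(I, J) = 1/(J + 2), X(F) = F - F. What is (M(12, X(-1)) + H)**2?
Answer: 361201/90000 ≈ 4.0133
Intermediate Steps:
X(F) = 0
M(I, J) = 1/(2 + J)
H = 451/300 (H = 35*(1/60) - 69*(-1/75) = 7/12 + 23/25 = 451/300 ≈ 1.5033)
(M(12, X(-1)) + H)**2 = (1/(2 + 0) + 451/300)**2 = (1/2 + 451/300)**2 = (601/300)**2 = 361201/90000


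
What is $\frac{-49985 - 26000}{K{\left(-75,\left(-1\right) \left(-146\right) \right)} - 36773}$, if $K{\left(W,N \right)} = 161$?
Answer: $\frac{75985}{36612} \approx 2.0754$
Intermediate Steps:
$\frac{-49985 - 26000}{K{\left(-75,\left(-1\right) \left(-146\right) \right)} - 36773} = \frac{-49985 - 26000}{161 - 36773} = - \frac{75985}{-36612} = \left(-75985\right) \left(- \frac{1}{36612}\right) = \frac{75985}{36612}$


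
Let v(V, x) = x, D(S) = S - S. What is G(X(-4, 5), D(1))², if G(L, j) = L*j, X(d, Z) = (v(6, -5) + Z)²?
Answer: 0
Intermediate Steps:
D(S) = 0
X(d, Z) = (-5 + Z)²
G(X(-4, 5), D(1))² = ((-5 + 5)²*0)² = (0²*0)² = (0*0)² = 0² = 0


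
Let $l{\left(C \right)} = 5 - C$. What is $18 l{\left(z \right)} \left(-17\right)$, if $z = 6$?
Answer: $306$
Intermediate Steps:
$18 l{\left(z \right)} \left(-17\right) = 18 \left(5 - 6\right) \left(-17\right) = 18 \left(-1\right) \left(-17\right) = \left(-18\right) \left(-17\right) = 306$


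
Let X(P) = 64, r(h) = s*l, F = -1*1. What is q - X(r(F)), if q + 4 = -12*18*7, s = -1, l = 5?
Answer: -1580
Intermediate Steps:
q = -1516 (q = -4 - 12*18*7 = -4 - 216*7 = -4 - 1512 = -1516)
F = -1
r(h) = -5 (r(h) = -1*5 = -5)
q - X(r(F)) = -1516 - 1*64 = -1516 - 64 = -1580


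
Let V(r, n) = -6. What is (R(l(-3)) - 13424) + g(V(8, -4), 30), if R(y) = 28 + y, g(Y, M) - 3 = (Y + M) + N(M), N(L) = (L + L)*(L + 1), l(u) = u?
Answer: -11512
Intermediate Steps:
N(L) = 2*L*(1 + L) (N(L) = (2*L)*(1 + L) = 2*L*(1 + L))
g(Y, M) = 3 + M + Y + 2*M*(1 + M) (g(Y, M) = 3 + ((Y + M) + 2*M*(1 + M)) = 3 + ((M + Y) + 2*M*(1 + M)) = 3 + (M + Y + 2*M*(1 + M)) = 3 + M + Y + 2*M*(1 + M))
(R(l(-3)) - 13424) + g(V(8, -4), 30) = ((28 - 3) - 13424) + (3 + 30 - 6 + 2*30*(1 + 30)) = (25 - 13424) + (3 + 30 - 6 + 2*30*31) = -13399 + (3 + 30 - 6 + 1860) = -13399 + 1887 = -11512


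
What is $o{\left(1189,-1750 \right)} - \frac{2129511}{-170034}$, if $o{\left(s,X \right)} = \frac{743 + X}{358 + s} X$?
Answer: $\frac{848562381}{736814} \approx 1151.7$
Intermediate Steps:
$o{\left(s,X \right)} = \frac{X \left(743 + X\right)}{358 + s}$ ($o{\left(s,X \right)} = \frac{743 + X}{358 + s} X = \frac{X \left(743 + X\right)}{358 + s}$)
$o{\left(1189,-1750 \right)} - \frac{2129511}{-170034} = - \frac{1750 \left(743 - 1750\right)}{358 + 1189} - \frac{2129511}{-170034} = \left(-1750\right) \frac{1}{1547} \left(-1007\right) - 2129511 \left(- \frac{1}{170034}\right) = \left(-1750\right) \frac{1}{1547} \left(-1007\right) - - \frac{709837}{56678} = \frac{251750}{221} + \frac{709837}{56678} = \frac{848562381}{736814}$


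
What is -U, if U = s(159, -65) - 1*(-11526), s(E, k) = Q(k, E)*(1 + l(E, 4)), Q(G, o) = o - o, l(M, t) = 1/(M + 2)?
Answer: -11526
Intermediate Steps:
l(M, t) = 1/(2 + M)
Q(G, o) = 0
s(E, k) = 0 (s(E, k) = 0*(1 + 1/(2 + E)) = 0)
U = 11526 (U = 0 - 1*(-11526) = 0 + 11526 = 11526)
-U = -1*11526 = -11526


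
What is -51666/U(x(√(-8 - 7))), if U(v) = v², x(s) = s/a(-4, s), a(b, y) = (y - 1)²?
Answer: 2342192/5 + 964432*I*√15/5 ≈ 4.6844e+5 + 7.4705e+5*I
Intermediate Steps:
a(b, y) = (-1 + y)²
x(s) = s/(-1 + s)² (x(s) = s/((-1 + s)²) = s/(-1 + s)²)
-51666/U(x(√(-8 - 7))) = -51666*(-1 + √(-8 - 7))⁴/(-8 - 7) = -51666*(-(-1 + √(-15))⁴/15) = -51666*(-(-1 + I*√15)⁴/15) = -(-17222)*(-1 + I*√15)⁴/5 = 17222*(-1 + I*√15)⁴/5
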